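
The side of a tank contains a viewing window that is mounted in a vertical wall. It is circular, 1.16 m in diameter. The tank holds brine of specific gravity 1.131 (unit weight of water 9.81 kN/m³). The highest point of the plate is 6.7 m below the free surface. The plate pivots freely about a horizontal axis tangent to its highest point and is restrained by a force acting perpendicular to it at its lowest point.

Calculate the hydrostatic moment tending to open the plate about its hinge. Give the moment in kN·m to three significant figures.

γ = 1.131 × 9.81 = 11.09511 kN/m³.
The centroid is at the centre, 0.58 m below the top of the plate, so the centroid depth is h_c = 6.7 + 0.58 = 7.28 m.
A = π(0.58)² = 1.05683 m².
Resultant F = γ·h_c·A = 11.09511 × 7.28 × 1.05683 = 85.3627 kN.
I_c = πr⁴/4 = π × 0.58⁴/4 = 0.0888796 m⁴.
Centre of pressure: y_p = y_c + I_c/(y_c·A) = 7.28 + 0.0888796/(7.28 × 1.05683) = 7.28 + 0.0115522 = 7.29155 m along the plane.
The resultant acts 0.58 + 0.0115522 = 0.591552 m (along the plate) below the hinge at the top edge, so the moment about the hinge is M = F × 0.591552 = 85.3627 × 0.591552 = 50.4965 kN·m.

M ≈ 50.5 kN·m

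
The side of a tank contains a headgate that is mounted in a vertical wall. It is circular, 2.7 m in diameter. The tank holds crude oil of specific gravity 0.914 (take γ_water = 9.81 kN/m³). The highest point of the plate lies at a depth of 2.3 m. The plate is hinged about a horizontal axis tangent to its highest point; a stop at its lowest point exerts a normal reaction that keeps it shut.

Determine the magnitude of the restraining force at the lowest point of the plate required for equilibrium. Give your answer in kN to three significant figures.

γ = 0.914 × 9.81 = 8.96634 kN/m³.
The centroid is at the centre, 1.35 m below the top of the plate, so the centroid depth is h_c = 2.3 + 1.35 = 3.65 m.
A = π(1.35)² = 5.72555 m².
Resultant F = γ·h_c·A = 8.96634 × 3.65 × 5.72555 = 187.381 kN.
I_c = πr⁴/4 = π × 1.35⁴/4 = 2.6087 m⁴.
Centre of pressure: y_p = y_c + I_c/(y_c·A) = 3.65 + 2.6087/(3.65 × 5.72555) = 3.65 + 0.124829 = 3.77483 m along the plane.
The resultant acts 1.35 + 0.124829 = 1.47483 m (along the plate) below the hinge at the top edge, so the moment about the hinge is M = F × 1.47483 = 187.381 × 1.47483 = 276.355 kN·m.
A normal force at the bottom, 2.7 m from the hinge, must supply this moment: P = 276.355/2.7 = 102.354 kN.

P ≈ 102 kN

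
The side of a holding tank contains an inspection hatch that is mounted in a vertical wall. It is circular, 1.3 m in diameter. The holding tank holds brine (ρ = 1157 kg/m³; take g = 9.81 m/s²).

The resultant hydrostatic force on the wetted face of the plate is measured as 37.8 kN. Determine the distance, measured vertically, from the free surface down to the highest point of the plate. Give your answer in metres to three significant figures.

γ = ρg = 1157 × 9.81 / 1000 = 11.35017 kN/m³.
A = π(0.65)² = 1.32732 m².
From F = γ·h_c·A, the centroid depth is h_c = 37.8/(11.35017 × 1.32732) = 2.50908 m.
The centroid is at the centre, 0.65 m below the top of the plate, so the highest point sits at h_top = 2.50908 − 0.65 = 1.85908 m below the surface.

d_top ≈ 1.86 m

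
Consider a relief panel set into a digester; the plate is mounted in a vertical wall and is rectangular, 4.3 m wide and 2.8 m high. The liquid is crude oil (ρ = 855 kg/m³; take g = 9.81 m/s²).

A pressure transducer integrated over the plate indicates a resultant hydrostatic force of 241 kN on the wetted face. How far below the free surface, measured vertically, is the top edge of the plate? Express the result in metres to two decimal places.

γ = ρg = 855 × 9.81 / 1000 = 8.38755 kN/m³.
A = 4.3 × 2.8 = 12.04 m².
From F = γ·h_c·A, the centroid depth is h_c = 241/(8.38755 × 12.04) = 2.38647 m.
The centroid lies 2.8/2 = 1.4 m below the top edge, so the top edge sits at h_top = 2.38647 − 1.4 = 0.98647 m below the surface.

d_top ≈ 0.99 m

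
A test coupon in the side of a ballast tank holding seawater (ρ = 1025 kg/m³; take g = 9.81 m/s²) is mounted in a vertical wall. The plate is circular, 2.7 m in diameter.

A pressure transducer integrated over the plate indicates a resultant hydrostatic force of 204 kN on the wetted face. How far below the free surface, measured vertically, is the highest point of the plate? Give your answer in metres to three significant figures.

γ = ρg = 1025 × 9.81 / 1000 = 10.05525 kN/m³.
A = π(1.35)² = 5.72555 m².
From F = γ·h_c·A, the centroid depth is h_c = 204/(10.05525 × 5.72555) = 3.5434 m.
The centroid is at the centre, 1.35 m below the top of the plate, so the highest point sits at h_top = 3.5434 − 1.35 = 2.1934 m below the surface.

d_top ≈ 2.19 m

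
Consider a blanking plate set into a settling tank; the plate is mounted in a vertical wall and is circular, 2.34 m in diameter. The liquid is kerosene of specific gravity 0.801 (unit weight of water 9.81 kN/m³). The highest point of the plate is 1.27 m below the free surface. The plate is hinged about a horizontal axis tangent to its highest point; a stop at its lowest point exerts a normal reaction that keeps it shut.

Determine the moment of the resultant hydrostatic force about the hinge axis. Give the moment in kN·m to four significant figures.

M ≈ 108.0 kN·m

γ = 0.801 × 9.81 = 7.85781 kN/m³.
The centroid is at the centre, 1.17 m below the top of the plate, so the centroid depth is h_c = 1.27 + 1.17 = 2.44 m.
A = π(1.17)² = 4.30053 m².
Resultant F = γ·h_c·A = 7.85781 × 2.44 × 4.30053 = 82.4543 kN.
I_c = πr⁴/4 = π × 1.17⁴/4 = 1.47175 m⁴.
Centre of pressure: y_p = y_c + I_c/(y_c·A) = 2.44 + 1.47175/(2.44 × 4.30053) = 2.44 + 0.140256 = 2.58026 m along the plane.
The resultant acts 1.17 + 0.140256 = 1.31026 m (along the plate) below the hinge at the top edge, so the moment about the hinge is M = F × 1.31026 = 82.4543 × 1.31026 = 108.037 kN·m.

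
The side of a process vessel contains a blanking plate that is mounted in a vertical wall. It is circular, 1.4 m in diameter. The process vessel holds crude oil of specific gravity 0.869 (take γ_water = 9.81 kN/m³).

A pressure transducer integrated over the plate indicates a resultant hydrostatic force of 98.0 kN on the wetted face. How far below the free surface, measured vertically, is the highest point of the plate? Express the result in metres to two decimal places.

γ = 0.869 × 9.81 = 8.52489 kN/m³.
A = π(0.7)² = 1.53938 m².
From F = γ·h_c·A, the centroid depth is h_c = 98.0/(8.52489 × 1.53938) = 7.46778 m.
The centroid is at the centre, 0.7 m below the top of the plate, so the highest point sits at h_top = 7.46778 − 0.7 = 6.76778 m below the surface.

d_top ≈ 6.77 m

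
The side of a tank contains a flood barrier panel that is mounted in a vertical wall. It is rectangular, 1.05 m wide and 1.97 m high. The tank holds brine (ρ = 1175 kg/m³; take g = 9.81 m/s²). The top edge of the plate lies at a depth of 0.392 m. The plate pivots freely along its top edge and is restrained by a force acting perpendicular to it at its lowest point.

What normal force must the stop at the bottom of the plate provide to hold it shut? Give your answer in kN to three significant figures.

γ = ρg = 1175 × 9.81 / 1000 = 11.52675 kN/m³.
The centroid lies 1.97/2 = 0.985 m below the top edge, so the centroid depth is h_c = 0.392 + 0.985 = 1.377 m.
A = 1.05 × 1.97 = 2.0685 m².
Resultant F = γ·h_c·A = 11.52675 × 1.377 × 2.0685 = 32.8319 kN.
I_c = b·h³/12 = 1.05 × 1.97³/12 = 0.66897 m⁴.
Centre of pressure: y_p = y_c + I_c/(y_c·A) = 1.377 + 0.66897/(1.377 × 2.0685) = 1.377 + 0.234864 = 1.61186 m along the plane.
The resultant acts 0.985 + 0.234864 = 1.21986 m (along the plate) below the hinge at the top edge, so the moment about the hinge is M = F × 1.21986 = 32.8319 × 1.21986 = 40.0503 kN·m.
A normal force at the bottom, 1.97 m from the hinge, must supply this moment: P = 40.0503/1.97 = 20.3301 kN.

P ≈ 20.3 kN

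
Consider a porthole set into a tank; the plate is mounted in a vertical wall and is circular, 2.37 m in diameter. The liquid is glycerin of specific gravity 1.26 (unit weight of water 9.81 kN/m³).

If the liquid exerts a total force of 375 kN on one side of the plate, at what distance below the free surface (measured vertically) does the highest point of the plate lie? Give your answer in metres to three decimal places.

γ = 1.26 × 9.81 = 12.3606 kN/m³.
A = π(1.185)² = 4.4115 m².
From F = γ·h_c·A, the centroid depth is h_c = 375/(12.3606 × 4.4115) = 6.8771 m.
The centroid is at the centre, 1.185 m below the top of the plate, so the highest point sits at h_top = 6.8771 − 1.185 = 5.6921 m below the surface.

d_top ≈ 5.692 m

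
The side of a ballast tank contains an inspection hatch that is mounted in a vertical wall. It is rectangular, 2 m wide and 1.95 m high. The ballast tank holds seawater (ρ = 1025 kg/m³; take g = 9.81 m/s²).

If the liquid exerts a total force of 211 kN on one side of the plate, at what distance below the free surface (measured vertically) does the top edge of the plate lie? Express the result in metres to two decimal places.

γ = ρg = 1025 × 9.81 / 1000 = 10.05525 kN/m³.
A = 2 × 1.95 = 3.9 m².
From F = γ·h_c·A, the centroid depth is h_c = 211/(10.05525 × 3.9) = 5.38053 m.
The centroid lies 1.95/2 = 0.975 m below the top edge, so the top edge sits at h_top = 5.38053 − 0.975 = 4.40553 m below the surface.

d_top ≈ 4.41 m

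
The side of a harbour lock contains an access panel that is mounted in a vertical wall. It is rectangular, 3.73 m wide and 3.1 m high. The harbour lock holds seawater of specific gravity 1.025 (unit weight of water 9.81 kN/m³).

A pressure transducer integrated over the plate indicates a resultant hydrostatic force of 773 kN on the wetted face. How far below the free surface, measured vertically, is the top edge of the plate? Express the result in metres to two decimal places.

d_top ≈ 5.10 m

γ = 1.025 × 9.81 = 10.05525 kN/m³.
A = 3.73 × 3.1 = 11.563 m².
From F = γ·h_c·A, the centroid depth is h_c = 773/(10.05525 × 11.563) = 6.64838 m.
The centroid lies 3.1/2 = 1.55 m below the top edge, so the top edge sits at h_top = 6.64838 − 1.55 = 5.09838 m below the surface.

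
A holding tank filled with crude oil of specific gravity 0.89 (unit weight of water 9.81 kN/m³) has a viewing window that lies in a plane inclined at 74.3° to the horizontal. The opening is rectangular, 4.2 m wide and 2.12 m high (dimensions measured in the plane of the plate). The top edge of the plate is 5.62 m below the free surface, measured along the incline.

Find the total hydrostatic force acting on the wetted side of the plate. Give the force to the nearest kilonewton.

F ≈ 500 kN

γ = 0.89 × 9.81 = 8.7309 kN/m³.
Let θ = 74.3° be the plate's angle to the horizontal; measure y along the incline from where the plane meets the free surface. Vertical depth h = y·sinθ with sinθ = 0.962692.
The centroid lies 2.12/2 = 1.06 m below the top edge, so y_c = 5.62 + 1.06 = 6.68 m and h_c = 6.68 × 0.962692 = 6.43078 m.
A = 4.2 × 2.12 = 8.904 m².
Resultant F = γ·h_c·A = 8.7309 × 6.43078 × 8.904 = 499.928 kN.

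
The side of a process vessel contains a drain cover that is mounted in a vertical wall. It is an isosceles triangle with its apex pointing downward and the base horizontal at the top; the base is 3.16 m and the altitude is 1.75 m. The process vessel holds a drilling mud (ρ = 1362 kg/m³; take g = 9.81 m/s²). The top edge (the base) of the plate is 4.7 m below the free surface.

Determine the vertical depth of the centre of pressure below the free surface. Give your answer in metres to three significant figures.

γ = ρg = 1362 × 9.81 / 1000 = 13.36122 kN/m³.
With the apex down, the centroid sits h/3 = 1.75/3 = 0.583333 m below the base (the top edge), so the centroid depth is h_c = 4.7 + 0.583333 = 5.28333 m.
A = ½ × 3.16 × 1.75 = 2.765 m².
Resultant F = γ·h_c·A = 13.36122 × 5.28333 × 2.765 = 195.186 kN.
I_c = b·h³/36 = 3.16 × 1.75³/36 = 0.470434 m⁴.
Centre of pressure: y_p = y_c + I_c/(y_c·A) = 5.28333 + 0.470434/(5.28333 × 2.765) = 5.28333 + 0.032203 = 5.31553 m along the plane.

h_p = 5.32 m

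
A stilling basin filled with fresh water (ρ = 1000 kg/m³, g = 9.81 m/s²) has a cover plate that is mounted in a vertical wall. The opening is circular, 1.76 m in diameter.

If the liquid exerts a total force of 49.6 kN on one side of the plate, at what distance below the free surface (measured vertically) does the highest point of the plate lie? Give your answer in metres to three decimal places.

γ = ρg = 1000 × 9.81 = 9810 N/m³ = 9.81 kN/m³.
A = π(0.88)² = 2.43285 m².
From F = γ·h_c·A, the centroid depth is h_c = 49.6/(9.81 × 2.43285) = 2.07825 m.
The centroid is at the centre, 0.88 m below the top of the plate, so the highest point sits at h_top = 2.07825 − 0.88 = 1.19825 m below the surface.

d_top ≈ 1.198 m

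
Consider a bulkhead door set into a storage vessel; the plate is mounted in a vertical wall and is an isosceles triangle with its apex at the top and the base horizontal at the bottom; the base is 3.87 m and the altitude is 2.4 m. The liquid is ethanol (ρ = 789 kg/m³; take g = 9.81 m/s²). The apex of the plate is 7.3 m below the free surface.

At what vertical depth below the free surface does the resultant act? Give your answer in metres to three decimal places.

γ = ρg = 789 × 9.81 / 1000 = 7.74009 kN/m³.
With the apex up, the centroid sits 2h/3 = 2 × 2.4/3 = 1.6 m below the apex, so the centroid depth is h_c = 7.3 + 1.6 = 8.9 m.
A = ½ × 3.87 × 2.4 = 4.644 m².
Resultant F = γ·h_c·A = 7.74009 × 8.9 × 4.644 = 319.91 kN.
I_c = b·h³/36 = 3.87 × 2.4³/36 = 1.48608 m⁴.
Centre of pressure: y_p = y_c + I_c/(y_c·A) = 8.9 + 1.48608/(8.9 × 4.644) = 8.9 + 0.0359551 = 8.93596 m along the plane.

h_p = 8.936 m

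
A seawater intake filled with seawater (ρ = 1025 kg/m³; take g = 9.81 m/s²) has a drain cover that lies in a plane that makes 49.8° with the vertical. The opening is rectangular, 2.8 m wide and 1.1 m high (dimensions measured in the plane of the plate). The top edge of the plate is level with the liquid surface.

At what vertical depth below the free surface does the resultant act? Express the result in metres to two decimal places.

γ = ρg = 1025 × 9.81 / 1000 = 10.05525 kN/m³.
The plate makes 49.8° with the vertical, i.e. θ = 90° − 49.8° = 40.2° to the horizontal. Measuring y along the incline from the free-surface line, vertical depth h = y·sinθ with sinθ = 0.645458.
The centroid lies 1.1/2 = 0.55 m below the top edge, so y_c = 0.55 m and h_c = 0.55 × 0.645458 = 0.355002 m.
A = 2.8 × 1.1 = 3.08 m².
Resultant F = γ·h_c·A = 10.05525 × 0.355002 × 3.08 = 10.9945 kN.
I_c = b·h³/12 = 2.8 × 1.1³/12 = 0.310567 m⁴.
Centre of pressure: y_p = y_c + I_c/(y_c·A) = 0.55 + 0.310567/(0.55 × 3.08) = 0.55 + 0.183334 = 0.733334 m along the plane.
Vertically, h_p = y_p·sinθ = 0.733334 × 0.645458 = 0.473336 m.

h_p = 0.47 m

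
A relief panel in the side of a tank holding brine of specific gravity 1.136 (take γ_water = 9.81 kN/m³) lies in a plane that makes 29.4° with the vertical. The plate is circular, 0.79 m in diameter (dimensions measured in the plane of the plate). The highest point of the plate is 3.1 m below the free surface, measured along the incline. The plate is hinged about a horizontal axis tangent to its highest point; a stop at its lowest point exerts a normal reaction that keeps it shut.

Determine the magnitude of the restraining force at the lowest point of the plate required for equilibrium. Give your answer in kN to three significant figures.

P ≈ 8.55 kN

γ = 1.136 × 9.81 = 11.14416 kN/m³.
The plate makes 29.4° with the vertical, i.e. θ = 90° − 29.4° = 60.6° to the horizontal. Measuring y along the incline from the free-surface line, vertical depth h = y·sinθ with sinθ = 0.871214.
The centroid is at the centre, 0.395 m below the top of the plate, so y_c = 3.1 + 0.395 = 3.495 m and h_c = 3.495 × 0.871214 = 3.04489 m.
A = π(0.395)² = 0.490167 m².
Resultant F = γ·h_c·A = 11.14416 × 3.04489 × 0.490167 = 16.6327 kN.
I_c = πr⁴/4 = π × 0.395⁴/4 = 0.0191196 m⁴.
Centre of pressure: y_p = y_c + I_c/(y_c·A) = 3.495 + 0.0191196/(3.495 × 0.490167) = 3.495 + 0.0111606 = 3.50616 m along the plane.
The resultant acts 0.395 + 0.0111606 = 0.406161 m (along the plate) below the hinge at the top edge, so the moment about the hinge is M = F × 0.406161 = 16.6327 × 0.406161 = 6.75555 kN·m.
A normal force at the bottom, 0.79 m from the hinge, must supply this moment: P = 6.75555/0.79 = 8.55133 kN.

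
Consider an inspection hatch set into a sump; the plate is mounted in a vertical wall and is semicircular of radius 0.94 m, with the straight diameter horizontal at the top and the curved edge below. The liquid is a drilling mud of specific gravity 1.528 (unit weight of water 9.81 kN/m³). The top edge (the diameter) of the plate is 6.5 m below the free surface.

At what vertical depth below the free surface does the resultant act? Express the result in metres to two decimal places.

h_p = 6.91 m

γ = 1.528 × 9.81 = 14.98968 kN/m³.
The centroid of a semicircle lies 4r/(3π) = 0.398948 m from the diameter, here below the top edge, so the centroid depth is h_c = 6.5 + 0.398948 = 6.89895 m.
A = πr²/2 = π × 0.94²/2 = 1.38796 m².
Resultant F = γ·h_c·A = 14.98968 × 6.89895 × 1.38796 = 143.533 kN.
I_c = (π/8 − 8/(9π))·r⁴ = 0.109757 × 0.94⁴ = 0.0856927 m⁴.
Centre of pressure: y_p = y_c + I_c/(y_c·A) = 6.89895 + 0.0856927/(6.89895 × 1.38796) = 6.89895 + 0.00894919 = 6.9079 m along the plane.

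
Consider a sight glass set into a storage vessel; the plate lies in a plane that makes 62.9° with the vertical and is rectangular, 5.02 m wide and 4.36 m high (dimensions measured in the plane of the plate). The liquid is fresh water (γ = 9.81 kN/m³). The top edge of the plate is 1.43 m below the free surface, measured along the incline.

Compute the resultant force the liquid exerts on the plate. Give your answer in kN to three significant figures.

F ≈ 353 kN

γ = 9.81 kN/m³.
The plate makes 62.9° with the vertical, i.e. θ = 90° − 62.9° = 27.1° to the horizontal. Measuring y along the incline from the free-surface line, vertical depth h = y·sinθ with sinθ = 0.455545.
The centroid lies 4.36/2 = 2.18 m below the top edge, so y_c = 1.43 + 2.18 = 3.61 m and h_c = 3.61 × 0.455545 = 1.64452 m.
A = 5.02 × 4.36 = 21.8872 m².
Resultant F = γ·h_c·A = 9.81 × 1.64452 × 21.8872 = 353.101 kN.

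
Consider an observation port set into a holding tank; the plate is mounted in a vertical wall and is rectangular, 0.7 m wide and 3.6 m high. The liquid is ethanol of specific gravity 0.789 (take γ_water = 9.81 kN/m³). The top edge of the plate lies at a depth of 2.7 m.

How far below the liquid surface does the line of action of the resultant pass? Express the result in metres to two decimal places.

h_p = 4.74 m

γ = 0.789 × 9.81 = 7.74009 kN/m³.
The centroid lies 3.6/2 = 1.8 m below the top edge, so the centroid depth is h_c = 2.7 + 1.8 = 4.5 m.
A = 0.7 × 3.6 = 2.52 m².
Resultant F = γ·h_c·A = 7.74009 × 4.5 × 2.52 = 87.7726 kN.
I_c = b·h³/12 = 0.7 × 3.6³/12 = 2.7216 m⁴.
Centre of pressure: y_p = y_c + I_c/(y_c·A) = 4.5 + 2.7216/(4.5 × 2.52) = 4.5 + 0.24 = 4.74 m along the plane.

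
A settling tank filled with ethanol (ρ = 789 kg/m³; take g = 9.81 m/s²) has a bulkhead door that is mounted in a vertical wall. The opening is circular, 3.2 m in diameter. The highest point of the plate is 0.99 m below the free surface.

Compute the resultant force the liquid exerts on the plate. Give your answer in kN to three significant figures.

F ≈ 161 kN

γ = ρg = 789 × 9.81 / 1000 = 7.74009 kN/m³.
The centroid is at the centre, 1.6 m below the top of the plate, so the centroid depth is h_c = 0.99 + 1.6 = 2.59 m.
A = π(1.6)² = 8.04248 m².
Resultant F = γ·h_c·A = 7.74009 × 2.59 × 8.04248 = 161.226 kN.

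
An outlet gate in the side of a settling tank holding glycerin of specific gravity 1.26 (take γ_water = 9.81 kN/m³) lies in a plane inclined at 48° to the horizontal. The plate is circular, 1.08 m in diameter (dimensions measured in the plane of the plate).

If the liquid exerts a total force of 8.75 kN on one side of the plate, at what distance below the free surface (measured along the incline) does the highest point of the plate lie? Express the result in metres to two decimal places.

y_top ≈ 0.50 m

γ = 1.26 × 9.81 = 12.3606 kN/m³.
A = π(0.54)² = 0.916088 m².
From F = γ·h_c·A, the centroid depth is h_c = 8.75/(12.3606 × 0.916088) = 0.772736 m.
Let θ = 48° be the plate's angle to the horizontal; measure y along the incline from where the plane meets the free surface. Vertical depth h = y·sinθ with sinθ = 0.743145.
Along the incline, y_c = h_c/sinθ = 0.772736/0.743145 = 1.03982 m.
The centroid is at the centre, 0.54 m below the top of the plate, so the highest point sits at y_top = 1.03982 − 0.54 = 0.49982 m along the incline.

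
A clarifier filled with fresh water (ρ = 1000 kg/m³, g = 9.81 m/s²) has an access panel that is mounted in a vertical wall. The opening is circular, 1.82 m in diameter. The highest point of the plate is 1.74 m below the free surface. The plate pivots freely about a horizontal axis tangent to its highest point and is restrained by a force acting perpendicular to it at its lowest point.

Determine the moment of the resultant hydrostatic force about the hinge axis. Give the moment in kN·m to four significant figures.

γ = ρg = 1000 × 9.81 = 9810 N/m³ = 9.81 kN/m³.
The centroid is at the centre, 0.91 m below the top of the plate, so the centroid depth is h_c = 1.74 + 0.91 = 2.65 m.
A = π(0.91)² = 2.60155 m².
Resultant F = γ·h_c·A = 9.81 × 2.65 × 2.60155 = 67.6312 kN.
I_c = πr⁴/4 = π × 0.91⁴/4 = 0.538586 m⁴.
Centre of pressure: y_p = y_c + I_c/(y_c·A) = 2.65 + 0.538586/(2.65 × 2.60155) = 2.65 + 0.0781227 = 2.72812 m along the plane.
The resultant acts 0.91 + 0.0781227 = 0.988123 m (along the plate) below the hinge at the top edge, so the moment about the hinge is M = F × 0.988123 = 67.6312 × 0.988123 = 66.8279 kN·m.

M ≈ 66.83 kN·m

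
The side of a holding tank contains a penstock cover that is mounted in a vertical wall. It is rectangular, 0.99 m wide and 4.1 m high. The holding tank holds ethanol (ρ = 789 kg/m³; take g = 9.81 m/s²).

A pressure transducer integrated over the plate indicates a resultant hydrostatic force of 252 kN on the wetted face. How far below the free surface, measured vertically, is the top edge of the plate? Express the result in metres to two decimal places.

d_top ≈ 5.97 m

γ = ρg = 789 × 9.81 / 1000 = 7.74009 kN/m³.
A = 0.99 × 4.1 = 4.059 m².
From F = γ·h_c·A, the centroid depth is h_c = 252/(7.74009 × 4.059) = 8.02113 m.
The centroid lies 4.1/2 = 2.05 m below the top edge, so the top edge sits at h_top = 8.02113 − 2.05 = 5.97113 m below the surface.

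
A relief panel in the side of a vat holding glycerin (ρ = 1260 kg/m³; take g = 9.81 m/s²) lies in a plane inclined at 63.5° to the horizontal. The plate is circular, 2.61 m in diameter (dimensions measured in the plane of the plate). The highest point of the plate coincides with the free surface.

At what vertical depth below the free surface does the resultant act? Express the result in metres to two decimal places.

h_p = 1.46 m

γ = ρg = 1260 × 9.81 / 1000 = 12.3606 kN/m³.
Let θ = 63.5° be the plate's angle to the horizontal; measure y along the incline from where the plane meets the free surface. Vertical depth h = y·sinθ with sinθ = 0.894934.
The centroid is at the centre, 1.305 m below the top of the plate, so y_c = 1.305 m and h_c = 1.305 × 0.894934 = 1.16789 m.
A = π(1.305)² = 5.35021 m².
Resultant F = γ·h_c·A = 12.3606 × 1.16789 × 5.35021 = 77.2347 kN.
I_c = πr⁴/4 = π × 1.305⁴/4 = 2.27789 m⁴.
Centre of pressure: y_p = y_c + I_c/(y_c·A) = 1.305 + 2.27789/(1.305 × 5.35021) = 1.305 + 0.326251 = 1.63125 m along the plane.
Vertically, h_p = y_p·sinθ = 1.63125 × 0.894934 = 1.45986 m.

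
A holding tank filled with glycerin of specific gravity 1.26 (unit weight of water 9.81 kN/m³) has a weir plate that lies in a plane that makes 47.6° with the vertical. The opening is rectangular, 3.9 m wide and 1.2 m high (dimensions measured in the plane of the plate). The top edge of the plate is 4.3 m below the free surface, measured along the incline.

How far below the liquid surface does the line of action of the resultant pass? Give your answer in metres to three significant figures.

h_p = 3.32 m

γ = 1.26 × 9.81 = 12.3606 kN/m³.
The plate makes 47.6° with the vertical, i.e. θ = 90° − 47.6° = 42.4° to the horizontal. Measuring y along the incline from the free-surface line, vertical depth h = y·sinθ with sinθ = 0.674302.
The centroid lies 1.2/2 = 0.6 m below the top edge, so y_c = 4.3 + 0.6 = 4.9 m and h_c = 4.9 × 0.674302 = 3.30408 m.
A = 3.9 × 1.2 = 4.68 m².
Resultant F = γ·h_c·A = 12.3606 × 3.30408 × 4.68 = 191.133 kN.
I_c = b·h³/12 = 3.9 × 1.2³/12 = 0.5616 m⁴.
Centre of pressure: y_p = y_c + I_c/(y_c·A) = 4.9 + 0.5616/(4.9 × 4.68) = 4.9 + 0.0244898 = 4.92449 m along the plane.
Vertically, h_p = y_p·sinθ = 4.92449 × 0.674302 = 3.32059 m.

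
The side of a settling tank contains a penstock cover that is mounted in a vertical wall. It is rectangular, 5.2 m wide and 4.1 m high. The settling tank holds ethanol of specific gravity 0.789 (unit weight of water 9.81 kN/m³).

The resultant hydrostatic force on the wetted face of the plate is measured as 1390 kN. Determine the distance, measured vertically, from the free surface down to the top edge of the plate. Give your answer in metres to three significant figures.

γ = 0.789 × 9.81 = 7.74009 kN/m³.
A = 5.2 × 4.1 = 21.32 m².
From F = γ·h_c·A, the centroid depth is h_c = 1390/(7.74009 × 21.32) = 8.42329 m.
The centroid lies 4.1/2 = 2.05 m below the top edge, so the top edge sits at h_top = 8.42329 − 2.05 = 6.37329 m below the surface.

d_top ≈ 6.37 m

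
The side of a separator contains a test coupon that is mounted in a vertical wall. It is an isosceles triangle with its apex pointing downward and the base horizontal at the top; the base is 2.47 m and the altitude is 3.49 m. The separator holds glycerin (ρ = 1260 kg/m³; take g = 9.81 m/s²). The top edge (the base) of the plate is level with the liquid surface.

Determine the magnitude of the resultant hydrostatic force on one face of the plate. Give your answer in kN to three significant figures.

F ≈ 62.0 kN

γ = ρg = 1260 × 9.81 / 1000 = 12.3606 kN/m³.
With the apex down, the centroid sits h/3 = 3.49/3 = 1.16333 m below the base (the top edge), so the centroid depth is h_c = 1.16333 m.
A = ½ × 2.47 × 3.49 = 4.31015 m².
Resultant F = γ·h_c·A = 12.3606 × 1.16333 × 4.31015 = 61.9776 kN.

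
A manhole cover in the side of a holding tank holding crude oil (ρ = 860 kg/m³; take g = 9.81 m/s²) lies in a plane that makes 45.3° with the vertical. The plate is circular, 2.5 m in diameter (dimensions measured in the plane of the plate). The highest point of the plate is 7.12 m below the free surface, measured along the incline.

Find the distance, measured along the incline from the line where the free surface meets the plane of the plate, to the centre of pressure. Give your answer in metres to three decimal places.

y_p = 8.417 m

γ = ρg = 860 × 9.81 / 1000 = 8.4366 kN/m³.
The plate makes 45.3° with the vertical, i.e. θ = 90° − 45.3° = 44.7° to the horizontal. Measuring y along the incline from the free-surface line, vertical depth h = y·sinθ with sinθ = 0.703395.
The centroid is at the centre, 1.25 m below the top of the plate, so y_c = 7.12 + 1.25 = 8.37 m and h_c = 8.37 × 0.703395 = 5.88742 m.
A = π(1.25)² = 4.90874 m².
Resultant F = γ·h_c·A = 8.4366 × 5.88742 × 4.90874 = 243.816 kN.
I_c = πr⁴/4 = π × 1.25⁴/4 = 1.91748 m⁴.
Centre of pressure: y_p = y_c + I_c/(y_c·A) = 8.37 + 1.91748/(8.37 × 4.90874) = 8.37 + 0.0466697 = 8.41667 m along the plane.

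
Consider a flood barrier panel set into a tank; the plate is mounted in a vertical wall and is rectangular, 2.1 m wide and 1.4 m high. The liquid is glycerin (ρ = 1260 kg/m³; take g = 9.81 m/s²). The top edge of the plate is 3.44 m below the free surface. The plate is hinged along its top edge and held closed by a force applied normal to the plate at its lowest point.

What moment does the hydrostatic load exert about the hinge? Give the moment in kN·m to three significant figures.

γ = ρg = 1260 × 9.81 / 1000 = 12.3606 kN/m³.
The centroid lies 1.4/2 = 0.7 m below the top edge, so the centroid depth is h_c = 3.44 + 0.7 = 4.14 m.
A = 2.1 × 1.4 = 2.94 m².
Resultant F = γ·h_c·A = 12.3606 × 4.14 × 2.94 = 150.448 kN.
I_c = b·h³/12 = 2.1 × 1.4³/12 = 0.4802 m⁴.
Centre of pressure: y_p = y_c + I_c/(y_c·A) = 4.14 + 0.4802/(4.14 × 2.94) = 4.14 + 0.0394525 = 4.17945 m along the plane.
The resultant acts 0.7 + 0.0394525 = 0.739452 m (along the plate) below the hinge at the top edge, so the moment about the hinge is M = F × 0.739452 = 150.448 × 0.739452 = 111.249 kN·m.

M ≈ 111 kN·m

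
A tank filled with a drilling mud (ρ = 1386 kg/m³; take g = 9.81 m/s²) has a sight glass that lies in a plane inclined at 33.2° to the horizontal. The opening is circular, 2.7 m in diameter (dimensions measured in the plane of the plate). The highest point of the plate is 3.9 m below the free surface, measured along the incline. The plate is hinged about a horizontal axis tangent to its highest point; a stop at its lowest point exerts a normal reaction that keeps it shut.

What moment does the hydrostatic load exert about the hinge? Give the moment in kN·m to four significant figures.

M ≈ 321.5 kN·m

γ = ρg = 1386 × 9.81 / 1000 = 13.59666 kN/m³.
Let θ = 33.2° be the plate's angle to the horizontal; measure y along the incline from where the plane meets the free surface. Vertical depth h = y·sinθ with sinθ = 0.547563.
The centroid is at the centre, 1.35 m below the top of the plate, so y_c = 3.9 + 1.35 = 5.25 m and h_c = 5.25 × 0.547563 = 2.87471 m.
A = π(1.35)² = 5.72555 m².
Resultant F = γ·h_c·A = 13.59666 × 2.87471 × 5.72555 = 223.791 kN.
I_c = πr⁴/4 = π × 1.35⁴/4 = 2.6087 m⁴.
Centre of pressure: y_p = y_c + I_c/(y_c·A) = 5.25 + 2.6087/(5.25 × 5.72555) = 5.25 + 0.0867856 = 5.33679 m along the plane.
The resultant acts 1.35 + 0.0867856 = 1.43679 m (along the plate) below the hinge at the top edge, so the moment about the hinge is M = F × 1.43679 = 223.791 × 1.43679 = 321.541 kN·m.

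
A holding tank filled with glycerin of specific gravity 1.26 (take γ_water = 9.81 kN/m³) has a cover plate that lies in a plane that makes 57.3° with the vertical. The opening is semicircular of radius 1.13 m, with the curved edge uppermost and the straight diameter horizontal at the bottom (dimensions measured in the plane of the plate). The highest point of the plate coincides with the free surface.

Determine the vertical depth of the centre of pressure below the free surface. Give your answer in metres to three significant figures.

γ = 1.26 × 9.81 = 12.3606 kN/m³.
The plate makes 57.3° with the vertical, i.e. θ = 90° − 57.3° = 32.7° to the horizontal. Measuring y along the incline from the free-surface line, vertical depth h = y·sinθ with sinθ = 0.540240.
The centroid lies 4r/(3π) = 0.479587 m above the diameter, so r − 4r/(3π) = 1.13 − 0.479587 = 0.650413 m below the topmost point, so y_c = 0.650413 m and h_c = 0.650413 × 0.540240 = 0.351379 m.
A = πr²/2 = π × 1.13²/2 = 2.00575 m².
Resultant F = γ·h_c·A = 12.3606 × 0.351379 × 2.00575 = 8.71148 kN.
I_c = (π/8 − 8/(9π))·r⁴ = 0.109757 × 1.13⁴ = 0.178956 m⁴.
Centre of pressure: y_p = y_c + I_c/(y_c·A) = 0.650413 + 0.178956/(0.650413 × 2.00575) = 0.650413 + 0.137177 = 0.78759 m along the plane.
Vertically, h_p = y_p·sinθ = 0.78759 × 0.540240 = 0.425488 m.

h_p = 0.425 m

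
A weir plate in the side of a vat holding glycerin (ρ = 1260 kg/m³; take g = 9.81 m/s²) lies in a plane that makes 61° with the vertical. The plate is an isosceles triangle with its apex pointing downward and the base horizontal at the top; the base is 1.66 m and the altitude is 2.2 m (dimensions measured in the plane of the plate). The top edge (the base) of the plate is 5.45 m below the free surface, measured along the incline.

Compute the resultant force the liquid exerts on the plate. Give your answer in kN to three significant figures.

γ = ρg = 1260 × 9.81 / 1000 = 12.3606 kN/m³.
The plate makes 61° with the vertical, i.e. θ = 90° − 61° = 29° to the horizontal. Measuring y along the incline from the free-surface line, vertical depth h = y·sinθ with sinθ = 0.484810.
With the apex down, the centroid sits h/3 = 2.2/3 = 0.733333 m below the base (the top edge), so y_c = 5.45 + 0.733333 = 6.18333 m and h_c = 6.18333 × 0.484810 = 2.99774 m.
A = ½ × 1.66 × 2.2 = 1.826 m².
Resultant F = γ·h_c·A = 12.3606 × 2.99774 × 1.826 = 67.6604 kN.

F ≈ 67.7 kN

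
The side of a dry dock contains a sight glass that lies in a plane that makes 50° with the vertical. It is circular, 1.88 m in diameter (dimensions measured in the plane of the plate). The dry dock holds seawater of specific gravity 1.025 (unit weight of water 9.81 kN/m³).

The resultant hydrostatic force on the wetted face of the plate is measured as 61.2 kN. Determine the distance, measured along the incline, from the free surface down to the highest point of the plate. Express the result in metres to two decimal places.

y_top ≈ 2.47 m

γ = 1.025 × 9.81 = 10.05525 kN/m³.
A = π(0.94)² = 2.77591 m².
From F = γ·h_c·A, the centroid depth is h_c = 61.2/(10.05525 × 2.77591) = 2.19257 m.
The plate makes 50° with the vertical, i.e. θ = 90° − 50° = 40° to the horizontal. Measuring y along the incline from the free-surface line, vertical depth h = y·sinθ with sinθ = 0.642788.
Along the incline, y_c = h_c/sinθ = 2.19257/0.642788 = 3.41103 m.
The centroid is at the centre, 0.94 m below the top of the plate, so the highest point sits at y_top = 3.41103 − 0.94 = 2.47103 m along the incline.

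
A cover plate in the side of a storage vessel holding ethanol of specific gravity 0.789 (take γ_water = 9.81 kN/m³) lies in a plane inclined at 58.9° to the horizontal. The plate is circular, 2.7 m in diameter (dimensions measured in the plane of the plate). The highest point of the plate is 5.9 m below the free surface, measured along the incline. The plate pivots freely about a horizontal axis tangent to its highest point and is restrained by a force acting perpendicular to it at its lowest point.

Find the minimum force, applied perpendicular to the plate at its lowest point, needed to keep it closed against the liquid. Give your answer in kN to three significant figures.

P ≈ 144 kN

γ = 0.789 × 9.81 = 7.74009 kN/m³.
Let θ = 58.9° be the plate's angle to the horizontal; measure y along the incline from where the plane meets the free surface. Vertical depth h = y·sinθ with sinθ = 0.856267.
The centroid is at the centre, 1.35 m below the top of the plate, so y_c = 5.9 + 1.35 = 7.25 m and h_c = 7.25 × 0.856267 = 6.20794 m.
A = π(1.35)² = 5.72555 m².
Resultant F = γ·h_c·A = 7.74009 × 6.20794 × 5.72555 = 275.113 kN.
I_c = πr⁴/4 = π × 1.35⁴/4 = 2.6087 m⁴.
Centre of pressure: y_p = y_c + I_c/(y_c·A) = 7.25 + 2.6087/(7.25 × 5.72555) = 7.25 + 0.0628447 = 7.31284 m along the plane.
The resultant acts 1.35 + 0.0628447 = 1.41284 m (along the plate) below the hinge at the top edge, so the moment about the hinge is M = F × 1.41284 = 275.113 × 1.41284 = 388.691 kN·m.
A normal force at the bottom, 2.7 m from the hinge, must supply this moment: P = 388.691/2.7 = 143.96 kN.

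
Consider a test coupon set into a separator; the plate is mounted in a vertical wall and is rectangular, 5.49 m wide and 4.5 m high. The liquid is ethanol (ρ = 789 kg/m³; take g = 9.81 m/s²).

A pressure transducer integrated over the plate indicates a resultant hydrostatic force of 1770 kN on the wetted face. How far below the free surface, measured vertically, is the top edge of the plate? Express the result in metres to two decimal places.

d_top ≈ 7.01 m

γ = ρg = 789 × 9.81 / 1000 = 7.74009 kN/m³.
A = 5.49 × 4.5 = 24.705 m².
From F = γ·h_c·A, the centroid depth is h_c = 1770/(7.74009 × 24.705) = 9.25641 m.
The centroid lies 4.5/2 = 2.25 m below the top edge, so the top edge sits at h_top = 9.25641 − 2.25 = 7.00641 m below the surface.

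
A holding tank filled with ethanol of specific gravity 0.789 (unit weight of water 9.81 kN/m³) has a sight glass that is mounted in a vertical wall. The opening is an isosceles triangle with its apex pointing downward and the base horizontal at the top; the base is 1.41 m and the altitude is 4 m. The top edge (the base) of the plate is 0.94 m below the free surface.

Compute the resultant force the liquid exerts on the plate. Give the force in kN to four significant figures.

γ = 0.789 × 9.81 = 7.74009 kN/m³.
With the apex down, the centroid sits h/3 = 4/3 = 1.33333 m below the base (the top edge), so the centroid depth is h_c = 0.94 + 1.33333 = 2.27333 m.
A = ½ × 1.41 × 4 = 2.82 m².
Resultant F = γ·h_c·A = 7.74009 × 2.27333 × 2.82 = 49.6201 kN.

F ≈ 49.62 kN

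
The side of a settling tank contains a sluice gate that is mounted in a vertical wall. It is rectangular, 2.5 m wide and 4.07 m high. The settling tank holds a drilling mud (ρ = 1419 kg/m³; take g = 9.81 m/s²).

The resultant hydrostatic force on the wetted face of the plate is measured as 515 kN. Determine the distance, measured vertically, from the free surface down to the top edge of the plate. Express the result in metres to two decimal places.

d_top ≈ 1.60 m

γ = ρg = 1419 × 9.81 / 1000 = 13.92039 kN/m³.
A = 2.5 × 4.07 = 10.175 m².
From F = γ·h_c·A, the centroid depth is h_c = 515/(13.92039 × 10.175) = 3.63598 m.
The centroid lies 4.07/2 = 2.035 m below the top edge, so the top edge sits at h_top = 3.63598 − 2.035 = 1.60098 m below the surface.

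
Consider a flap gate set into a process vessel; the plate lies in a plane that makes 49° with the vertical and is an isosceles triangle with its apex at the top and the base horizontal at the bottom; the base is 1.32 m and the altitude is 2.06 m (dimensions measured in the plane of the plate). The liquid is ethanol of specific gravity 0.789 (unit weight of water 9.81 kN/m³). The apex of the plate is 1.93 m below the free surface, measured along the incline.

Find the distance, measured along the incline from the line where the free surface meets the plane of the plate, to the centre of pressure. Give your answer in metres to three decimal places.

γ = 0.789 × 9.81 = 7.74009 kN/m³.
The plate makes 49° with the vertical, i.e. θ = 90° − 49° = 41° to the horizontal. Measuring y along the incline from the free-surface line, vertical depth h = y·sinθ with sinθ = 0.656059.
With the apex up, the centroid sits 2h/3 = 2 × 2.06/3 = 1.37333 m below the apex, so y_c = 1.93 + 1.37333 = 3.30333 m and h_c = 3.30333 × 0.656059 = 2.16718 m.
A = ½ × 1.32 × 2.06 = 1.3596 m².
Resultant F = γ·h_c·A = 7.74009 × 2.16718 × 1.3596 = 22.8062 kN.
I_c = b·h³/36 = 1.32 × 2.06³/36 = 0.320533 m⁴.
Centre of pressure: y_p = y_c + I_c/(y_c·A) = 3.30333 + 0.320533/(3.30333 × 1.3596) = 3.30333 + 0.071369 = 3.3747 m along the plane.

y_p = 3.375 m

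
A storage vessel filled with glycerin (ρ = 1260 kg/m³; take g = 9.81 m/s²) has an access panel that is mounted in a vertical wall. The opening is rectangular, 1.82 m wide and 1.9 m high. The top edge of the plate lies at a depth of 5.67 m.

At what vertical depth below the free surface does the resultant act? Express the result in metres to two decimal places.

γ = ρg = 1260 × 9.81 / 1000 = 12.3606 kN/m³.
The centroid lies 1.9/2 = 0.95 m below the top edge, so the centroid depth is h_c = 5.67 + 0.95 = 6.62 m.
A = 1.82 × 1.9 = 3.458 m².
Resultant F = γ·h_c·A = 12.3606 × 6.62 × 3.458 = 282.958 kN.
I_c = b·h³/12 = 1.82 × 1.9³/12 = 1.04028 m⁴.
Centre of pressure: y_p = y_c + I_c/(y_c·A) = 6.62 + 1.04028/(6.62 × 3.458) = 6.62 + 0.045443 = 6.66544 m along the plane.

h_p = 6.67 m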